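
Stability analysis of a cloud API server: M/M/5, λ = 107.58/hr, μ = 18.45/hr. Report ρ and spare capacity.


Total capacity cμ = 5·18.45 = 92.25/hr
ρ = λ/(cμ) = 107.58/92.25 = 1.1662
Stable ⇔ ρ < 1: NO
Spare capacity = cμ − λ = 92.25 − 107.58 = -15.33/hr

Final: ρ = 1.1662; unstable; margin = -15.33/hr


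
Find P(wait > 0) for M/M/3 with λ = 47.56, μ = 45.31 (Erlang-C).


a = λ/μ = 1.0497; ρ = a/3 = 0.3499
P₀ = 0.345181 (from M/M/c formula)
C(c,a) = [a^c/(c!(1−ρ))]·P₀ = [1.15649/(6·0.6501)]·0.345181
= 0.29648·0.345181 = 0.102341

Final: 0.102341


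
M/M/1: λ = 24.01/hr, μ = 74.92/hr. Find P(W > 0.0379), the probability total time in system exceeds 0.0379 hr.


W ~ Exponential(μ−λ) for M/M/1.
μ − λ = 74.92 − 24.01 = 50.9100
P(W > t) = e^{−(μ−λ)t} = e^{−1.9295} = 0.145222

Final: 0.145222


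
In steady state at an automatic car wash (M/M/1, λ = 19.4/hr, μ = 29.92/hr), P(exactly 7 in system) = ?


ρ = 19.4/29.92 = 0.6484
P_n = (1−ρ)·ρ^n = (1 − 0.6484)·0.6484^7 = 0.3516·0.048182 = 0.016941

Final: 0.016941


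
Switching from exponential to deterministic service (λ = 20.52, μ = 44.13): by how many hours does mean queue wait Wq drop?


ρ = 20.52/44.13 = 0.4650
Wq(M/M/1) = ρ/(μ−λ) = 0.4650/23.61 = 0.01969 hr
Wq(M/D/1) = ρ/(2(μ−λ)) = 0.009847 hr
Savings = 0.01969 − 0.009847 = 0.009847 hr

Final: 0.009847 hr


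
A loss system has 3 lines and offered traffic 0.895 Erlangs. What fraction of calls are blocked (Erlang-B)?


B(c,a) = (a^c/c!) / Σ_{k=0}^{c} a^k/k!
a^3/3! = 0.119486
Σ terms (k=0..3): 1.00000 + 0.89500 + 0.40051 + 0.11949 = 2.414999
B = 0.119486/2.414999 = 0.049477

Final: 0.049477


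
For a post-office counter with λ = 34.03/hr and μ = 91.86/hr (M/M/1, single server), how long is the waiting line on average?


ρ = 34.03/91.86 = 0.3705
Lq = ρ²/(1−ρ) = 0.1372/0.6295 = 0.2180

Final: 0.2180


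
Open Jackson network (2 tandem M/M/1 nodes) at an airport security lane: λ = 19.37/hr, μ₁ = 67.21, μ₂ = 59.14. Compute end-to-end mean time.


Each node sees arrival rate λ = 19.37/hr (tandem ⇒ throughput preserved).
W₁ = 1/(μ₁−λ) = 1/(67.21−19.37) = 0.02090 hr
W₂ = 1/(μ₂−λ) = 1/(59.14−19.37) = 0.02514 hr
W_total = W₁ + W₂ = 0.02090 + 0.02514 = 0.04605 hr

Final: 0.04605 hr


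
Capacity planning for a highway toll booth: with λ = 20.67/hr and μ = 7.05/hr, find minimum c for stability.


Stability requires cμ > λ ⇔ c > λ/μ.
λ/μ = 20.67/7.05 = 2.9319
Minimum integer c = ⌊2.9319⌋ + 1 = 3
Check: 3·7.05 = 21.15 > 20.67, while 2·7.05 = 14.10 ≤ 20.67

Final: 3 servers


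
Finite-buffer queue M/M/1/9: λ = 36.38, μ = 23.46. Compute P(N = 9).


ρ = λ/μ = 36.38/23.46 = 1.5507
P_K = (1−ρ)ρ^K/(1−ρ^(K+1)) = (-0.5507·51.857572)/(1 − 80.416815)
= -28.559243/-79.416815 = 0.359612

Final: 0.359612


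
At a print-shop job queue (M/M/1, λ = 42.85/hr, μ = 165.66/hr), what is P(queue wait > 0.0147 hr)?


ρ = 42.85/165.66 = 0.2587
P(Wq > t) = ρ·e^{−(μ−λ)t} = 0.2587·e^{−1.8053}
= 0.2587·0.164424 = 0.042530

Final: 0.042530


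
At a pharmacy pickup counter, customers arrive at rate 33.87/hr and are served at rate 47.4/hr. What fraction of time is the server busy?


ρ = λ/μ = 33.87/47.4 = 0.7146

Final: 0.7146


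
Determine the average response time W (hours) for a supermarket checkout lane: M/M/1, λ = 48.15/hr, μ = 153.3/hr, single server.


W = 1/(μ−λ) = 1/(153.3 − 48.15) = 1/105.15 = 0.009510 hr

Final: 0.009510 hr


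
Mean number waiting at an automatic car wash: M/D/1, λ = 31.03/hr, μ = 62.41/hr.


ρ = 31.03/62.41 = 0.4972
M/D/1: Lq = ρ²/(2(1−ρ)) = 0.2472/(2·0.5028) = 0.24583

Final: 0.24583


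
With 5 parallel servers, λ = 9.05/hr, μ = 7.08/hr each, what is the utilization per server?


ρ = λ/(cμ) = 9.05/(5·7.08) = 9.05/35.40 = 0.2556

Final: 0.2556


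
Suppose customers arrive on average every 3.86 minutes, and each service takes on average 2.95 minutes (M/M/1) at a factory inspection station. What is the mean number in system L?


λ = 60/3.86 = 15.5440 /hr
μ = 60/2.95 = 20.3390 /hr
ρ = λ/μ = 15.5440/20.3390 = 0.7642
L = ρ/(1−ρ) = 0.7642/0.2358 = 3.2418

Final: 3.2418


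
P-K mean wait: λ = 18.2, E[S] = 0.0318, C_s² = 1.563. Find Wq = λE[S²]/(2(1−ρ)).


ρ = λ·E[S] = 18.2·0.0318 = 0.5788
E[S²] = E[S]²(1+C_s²) = 0.0318²·(1+1.563) = 0.002592
Wq = λ·E[S²]/(2(1−ρ)) = 18.2·0.002592/(2·0.4212) = 0.05599 hr

Final: 0.05599 hr


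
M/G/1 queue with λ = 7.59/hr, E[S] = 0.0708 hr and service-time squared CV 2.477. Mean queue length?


ρ = λ·E[S] = 7.59·0.0708 = 0.5374
Lq = ρ²(1+C_s²)/(2(1−ρ)) = 0.2888·(1+2.477)/(2·0.4626)
= 0.2888·3.4770/0.9253 = 1.08516

Final: 1.08516


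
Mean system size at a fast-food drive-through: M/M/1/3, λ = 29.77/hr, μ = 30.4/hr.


ρ = 29.77/30.4 = 0.9793
L = ρ[1 − (K+1)ρ^K + Kρ^(K+1)] / [(1−ρ)(1−ρ^(K+1))]
Numerator: 0.9793·(1 − 4·0.939108 + 3·0.919647) = 0.002454
Denominator: (0.02072)·(0.080353) = 0.001665
L = 0.002454/0.001665 = 1.4738

Final: 1.4738


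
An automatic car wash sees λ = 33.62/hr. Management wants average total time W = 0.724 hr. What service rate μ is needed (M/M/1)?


W = 1/(μ−λ) ⇒ μ − λ = 1/W = 1/0.724 = 1.3812
μ = λ + 1/W = 33.62 + 1.3812 = 35.0012 per hr

Final: 35.0012 /hr


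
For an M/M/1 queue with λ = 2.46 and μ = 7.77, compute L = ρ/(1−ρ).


ρ = λ/μ = 2.46/7.77 = 0.3166
L = ρ/(1−ρ) = 0.3166/(1 − 0.3166) = 0.3166/0.6834 = 0.4633

Final: 0.4633


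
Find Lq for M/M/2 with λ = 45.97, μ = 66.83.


a = λ/μ = 0.6879; ρ = a/2 = 0.3439
P₀ = 0.488170
Lq = P₀·a^c·ρ / (c!·(1−ρ)²) = 0.488170·0.47316·0.3439/(2·0.43042)
= 0.09228

Final: 0.09228


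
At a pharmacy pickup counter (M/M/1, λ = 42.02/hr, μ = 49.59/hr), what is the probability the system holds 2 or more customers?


ρ = 42.02/49.59 = 0.8473
P(N ≥ n) = ρ^n = 0.8473^2 = 0.717999

Final: 0.717999


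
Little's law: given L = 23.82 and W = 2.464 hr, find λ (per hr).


λ = L/W = 23.82/2.464 = 9.6672 /hr

Final: 9.6672 /hr


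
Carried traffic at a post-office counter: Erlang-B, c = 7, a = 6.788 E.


B(7,6.788) = 0.235638 (Erlang-B)
Carried load = a(1 − B) = 6.788·(1 − 0.235638) = 6.788·0.764362 = 5.1885 E

Final: 5.1885 Erlangs


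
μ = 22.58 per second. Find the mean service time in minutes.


Mean service time = 1/μ = 1/22.58 second = 0.04429 second
In minutes: 0.04429 × 0.0166667 = 0.0007381 min

Final: 0.0007381 min


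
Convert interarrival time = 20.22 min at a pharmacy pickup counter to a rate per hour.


λ = 1/(interarrival time) in consistent units.
1 hour = 60 min, so λ = 60/20.22 = 2.9674 per hour

Final: 2.9674 /hr


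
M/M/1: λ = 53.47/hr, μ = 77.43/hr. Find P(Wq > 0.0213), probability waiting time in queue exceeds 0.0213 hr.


ρ = 53.47/77.43 = 0.6906
P(Wq > t) = ρ·e^{−(μ−λ)t} = 0.6906·e^{−0.5103}
= 0.6906·0.600287 = 0.414533

Final: 0.414533


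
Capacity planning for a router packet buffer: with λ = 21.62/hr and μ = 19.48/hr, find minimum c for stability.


Stability requires cμ > λ ⇔ c > λ/μ.
λ/μ = 21.62/19.48 = 1.1099
Minimum integer c = ⌊1.1099⌋ + 1 = 2
Check: 2·19.48 = 38.96 > 21.62, while 1·19.48 = 19.48 ≤ 21.62

Final: 2 servers


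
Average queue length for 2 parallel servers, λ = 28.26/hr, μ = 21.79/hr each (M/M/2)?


a = λ/μ = 1.2969; ρ = a/2 = 0.6485
P₀ = 0.213252
Lq = P₀·a^c·ρ / (c!·(1−ρ)²) = 0.213252·1.68201·0.6485/(2·0.12358)
= 0.94110

Final: 0.94110


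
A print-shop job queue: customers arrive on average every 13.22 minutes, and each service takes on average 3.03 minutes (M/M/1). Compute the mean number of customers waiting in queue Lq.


λ = 60/13.22 = 4.5386 /hr
μ = 60/3.03 = 19.8020 /hr
ρ = λ/μ = 4.5386/19.8020 = 0.2292
Lq = ρ²/(1−ρ) = 0.05253/0.7708 = 0.06815

Final: 0.06815


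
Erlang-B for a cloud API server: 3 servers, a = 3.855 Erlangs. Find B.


B(c,a) = (a^c/c!) / Σ_{k=0}^{c} a^k/k!
a^3/3! = 9.548209
Σ terms (k=0..3): 1.00000 + 3.85500 + 7.43051 + 9.54821 = 21.833721
B = 9.548209/21.833721 = 0.437315

Final: 0.437315


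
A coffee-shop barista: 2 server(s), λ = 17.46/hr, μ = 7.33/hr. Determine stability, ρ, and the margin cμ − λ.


Total capacity cμ = 2·7.33 = 14.66/hr
ρ = λ/(cμ) = 17.46/14.66 = 1.1910
Stable ⇔ ρ < 1: NO
Spare capacity = cμ − λ = 14.66 − 17.46 = -2.80/hr

Final: ρ = 1.1910; unstable; margin = -2.80/hr


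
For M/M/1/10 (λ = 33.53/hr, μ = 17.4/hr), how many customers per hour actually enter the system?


ρ = 1.9270; P_K = (1−ρ)ρ^10/(1−ρ^11) = 0.481416
λ_eff = λ(1 − P_K) = 33.53·(1 − 0.481416) = 33.53·0.518584 = 17.3881 /hr

Final: 17.3881 /hr


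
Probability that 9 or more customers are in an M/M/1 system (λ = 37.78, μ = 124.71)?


ρ = 37.78/124.71 = 0.3029
P(N ≥ n) = ρ^n = 0.3029^9 = 0.00002149

Final: 0.00002149


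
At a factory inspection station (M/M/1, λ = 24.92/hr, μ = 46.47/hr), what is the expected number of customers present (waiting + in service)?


ρ = λ/μ = 24.92/46.47 = 0.5363
L = ρ/(1−ρ) = 0.5363/(1 − 0.5363) = 0.5363/0.4637 = 1.1564

Final: 1.1564


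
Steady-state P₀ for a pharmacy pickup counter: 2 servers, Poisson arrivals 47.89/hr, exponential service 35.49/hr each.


a = λ/μ = 47.89/35.49 = 1.3494; ρ = a/c = 0.6747
Σ_{k=0}^{1} a^k/k! (terms k=0..1) = 1.00000 + 1.34939 = 2.34939
Tail: a^2/(2!(1−ρ)) = 1.82086/(2·0.3253) = 2.79872
P₀ = 1/(2.34939 + 2.79872) = 1/5.14812 = 0.194246

Final: 0.194246


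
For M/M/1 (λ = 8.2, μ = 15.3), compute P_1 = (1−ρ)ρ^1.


ρ = 8.2/15.3 = 0.5359
P_n = (1−ρ)·ρ^n = (1 − 0.5359)·0.5359^1 = 0.4641·0.535948 = 0.248708

Final: 0.248708


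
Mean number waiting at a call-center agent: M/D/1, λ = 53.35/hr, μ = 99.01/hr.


ρ = 53.35/99.01 = 0.5388
M/D/1: Lq = ρ²/(2(1−ρ)) = 0.2903/(2·0.4612) = 0.31479

Final: 0.31479


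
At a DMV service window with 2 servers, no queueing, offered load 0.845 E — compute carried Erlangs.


B(2,0.845) = 0.162130 (Erlang-B)
Carried load = a(1 − B) = 0.845·(1 − 0.162130) = 0.845·0.837870 = 0.7080 E

Final: 0.7080 Erlangs


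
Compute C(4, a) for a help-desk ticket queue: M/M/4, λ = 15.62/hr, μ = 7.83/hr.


a = λ/μ = 1.9949; ρ = a/4 = 0.4987
P₀ = 0.131161 (from M/M/c formula)
C(c,a) = [a^c/(c!(1−ρ))]·P₀ = [15.83715/(24·0.5013)]·0.131161
= 1.31640·0.131161 = 0.172660

Final: 0.172660


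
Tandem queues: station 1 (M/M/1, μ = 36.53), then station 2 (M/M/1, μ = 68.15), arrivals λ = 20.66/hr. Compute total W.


Each node sees arrival rate λ = 20.66/hr (tandem ⇒ throughput preserved).
W₁ = 1/(μ₁−λ) = 1/(36.53−20.66) = 0.06301 hr
W₂ = 1/(μ₂−λ) = 1/(68.15−20.66) = 0.02106 hr
W_total = W₁ + W₂ = 0.06301 + 0.02106 = 0.08407 hr

Final: 0.08407 hr


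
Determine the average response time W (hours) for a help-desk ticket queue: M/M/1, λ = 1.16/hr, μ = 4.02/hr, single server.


W = 1/(μ−λ) = 1/(4.02 − 1.16) = 1/2.86 = 0.3497 hr

Final: 0.3497 hr


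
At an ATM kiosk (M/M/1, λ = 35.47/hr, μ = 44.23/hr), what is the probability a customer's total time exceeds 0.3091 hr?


W ~ Exponential(μ−λ) for M/M/1.
μ − λ = 44.23 − 35.47 = 8.7600
P(W > t) = e^{−(μ−λ)t} = e^{−2.7077} = 0.066689

Final: 0.066689


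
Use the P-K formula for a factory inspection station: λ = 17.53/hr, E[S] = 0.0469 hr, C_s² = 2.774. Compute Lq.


ρ = λ·E[S] = 17.53·0.0469 = 0.8222
Lq = ρ²(1+C_s²)/(2(1−ρ)) = 0.6759·(1+2.774)/(2·0.1778)
= 0.6759·3.7740/0.3557 = 7.17207

Final: 7.17207


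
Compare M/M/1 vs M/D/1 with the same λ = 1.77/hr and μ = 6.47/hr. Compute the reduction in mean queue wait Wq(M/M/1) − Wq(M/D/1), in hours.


ρ = 1.77/6.47 = 0.2736
Wq(M/M/1) = ρ/(μ−λ) = 0.2736/4.70 = 0.05821 hr
Wq(M/D/1) = ρ/(2(μ−λ)) = 0.02910 hr
Savings = 0.05821 − 0.02910 = 0.02910 hr

Final: 0.02910 hr


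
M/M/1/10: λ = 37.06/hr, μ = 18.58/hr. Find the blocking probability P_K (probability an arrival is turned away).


ρ = λ/μ = 37.06/18.58 = 1.9946
P_K = (1−ρ)ρ^K/(1−ρ^(K+1)) = (-0.9946·996.774808)/(1 − 1988.184843)
= -991.410035/-1987.184843 = 0.498902

Final: 0.498902


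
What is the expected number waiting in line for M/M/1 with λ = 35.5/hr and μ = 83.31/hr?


ρ = 35.5/83.31 = 0.4261
Lq = ρ²/(1−ρ) = 0.1816/0.5739 = 0.3164

Final: 0.3164


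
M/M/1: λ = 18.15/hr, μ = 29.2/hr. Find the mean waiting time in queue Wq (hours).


ρ = 18.15/29.2 = 0.6216
Wq = ρ/(μ−λ) = 0.6216/(29.2 − 18.15) = 0.6216/11.05 = 0.05625 hr

Final: 0.05625 hr


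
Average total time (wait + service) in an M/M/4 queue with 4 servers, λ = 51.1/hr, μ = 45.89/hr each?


a = 1.1135; ρ = 0.2784; P₀ = 0.327610
Lq = P₀·a^c·ρ/(c!(1−ρ)²) = 0.01122
Wq = Lq/λ = 0.01122/51.1 = 0.0002196 hr
W = Wq + 1/μ = 0.0002196 + 0.02179 = 0.02201 hr

Final: 0.02201 hr


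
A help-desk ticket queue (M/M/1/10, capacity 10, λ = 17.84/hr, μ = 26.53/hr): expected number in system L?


ρ = 17.84/26.53 = 0.6724
L = ρ[1 − (K+1)ρ^K + Kρ^(K+1)] / [(1−ρ)(1−ρ^(K+1))]
Numerator: 0.6724·(1 − 11·0.018905 + 10·0.012713) = 0.618093
Denominator: (0.3276)·(0.987287) = 0.323390
L = 0.618093/0.323390 = 1.9113

Final: 1.9113


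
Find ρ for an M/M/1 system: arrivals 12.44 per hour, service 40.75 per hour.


ρ = λ/μ = 12.44/40.75 = 0.3053

Final: 0.3053


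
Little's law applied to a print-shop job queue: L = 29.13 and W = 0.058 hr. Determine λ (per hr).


λ = L/W = 29.13/0.058 = 502.2414 /hr

Final: 502.2414 /hr


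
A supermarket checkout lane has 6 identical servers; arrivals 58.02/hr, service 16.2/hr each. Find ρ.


ρ = λ/(cμ) = 58.02/(6·16.2) = 58.02/97.20 = 0.5969

Final: 0.5969


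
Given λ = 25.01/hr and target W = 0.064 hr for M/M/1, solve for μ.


W = 1/(μ−λ) ⇒ μ − λ = 1/W = 1/0.064 = 15.6250
μ = λ + 1/W = 25.01 + 15.6250 = 40.6350 per hr

Final: 40.6350 /hr


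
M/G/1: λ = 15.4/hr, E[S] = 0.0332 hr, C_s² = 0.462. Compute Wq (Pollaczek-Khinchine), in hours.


ρ = λ·E[S] = 15.4·0.0332 = 0.5113
E[S²] = E[S]²(1+C_s²) = 0.0332²·(1+0.462) = 0.001611
Wq = λ·E[S²]/(2(1−ρ)) = 15.4·0.001611/(2·0.4887) = 0.02539 hr

Final: 0.02539 hr


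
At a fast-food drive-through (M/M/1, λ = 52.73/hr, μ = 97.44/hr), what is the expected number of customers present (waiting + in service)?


ρ = λ/μ = 52.73/97.44 = 0.5412
L = ρ/(1−ρ) = 0.5412/(1 − 0.5412) = 0.5412/0.4588 = 1.1794

Final: 1.1794


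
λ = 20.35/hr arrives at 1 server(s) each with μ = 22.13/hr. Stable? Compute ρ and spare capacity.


Total capacity cμ = 1·22.13 = 22.13/hr
ρ = λ/(cμ) = 20.35/22.13 = 0.9196
Stable ⇔ ρ < 1: YES
Spare capacity = cμ − λ = 22.13 − 20.35 = 1.78/hr

Final: ρ = 0.9196; stable; margin = 1.78/hr


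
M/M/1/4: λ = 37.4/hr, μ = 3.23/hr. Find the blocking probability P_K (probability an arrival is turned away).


ρ = λ/μ = 37.4/3.23 = 11.5789
P_K = (1−ρ)ρ^K/(1−ρ^(K+1)) = (-10.5789·17975.307126)/(1 − 208135.135146)
= -190159.828020/-208134.135146 = 0.913641

Final: 0.913641


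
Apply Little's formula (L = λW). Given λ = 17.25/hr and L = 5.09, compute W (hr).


W = L/λ = 5.09/17.25 = 0.2951 hr

Final: 0.2951 hr


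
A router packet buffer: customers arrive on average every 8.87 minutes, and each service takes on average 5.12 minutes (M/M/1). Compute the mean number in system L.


λ = 60/8.87 = 6.7644 /hr
μ = 60/5.12 = 11.7188 /hr
ρ = λ/μ = 6.7644/11.7188 = 0.5772
L = ρ/(1−ρ) = 0.5772/0.4228 = 1.3653

Final: 1.3653


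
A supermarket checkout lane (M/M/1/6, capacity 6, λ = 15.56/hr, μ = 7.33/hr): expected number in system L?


ρ = 15.56/7.33 = 2.1228
L = ρ[1 − (K+1)ρ^K + Kρ^(K+1)] / [(1−ρ)(1−ρ^(K+1))]
Numerator: 2.1228·(1 − 7·91.502658 + 6·194.240294) = 1116.420785
Denominator: (-1.1228)·(-193.240294) = 216.966933
L = 1116.420785/216.966933 = 5.1456

Final: 5.1456


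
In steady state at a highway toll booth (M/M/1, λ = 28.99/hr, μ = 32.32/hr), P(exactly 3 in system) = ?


ρ = 28.99/32.32 = 0.8970
P_n = (1−ρ)·ρ^n = (1 − 0.8970)·0.8970^3 = 0.1030·0.721657 = 0.074354

Final: 0.074354


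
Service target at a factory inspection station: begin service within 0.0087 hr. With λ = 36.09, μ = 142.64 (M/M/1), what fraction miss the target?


ρ = 36.09/142.64 = 0.2530
P(Wq > t) = ρ·e^{−(μ−λ)t} = 0.2530·e^{−0.9270}
= 0.2530·0.395745 = 0.100129

Final: 0.100129


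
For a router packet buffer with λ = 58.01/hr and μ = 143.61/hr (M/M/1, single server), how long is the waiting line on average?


ρ = 58.01/143.61 = 0.4039
Lq = ρ²/(1−ρ) = 0.1632/0.5961 = 0.2737

Final: 0.2737


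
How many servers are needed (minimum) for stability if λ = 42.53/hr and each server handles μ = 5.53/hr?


Stability requires cμ > λ ⇔ c > λ/μ.
λ/μ = 42.53/5.53 = 7.6908
Minimum integer c = ⌊7.6908⌋ + 1 = 8
Check: 8·5.53 = 44.24 > 42.53, while 7·5.53 = 38.71 ≤ 42.53

Final: 8 servers


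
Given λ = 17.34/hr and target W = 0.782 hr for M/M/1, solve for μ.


W = 1/(μ−λ) ⇒ μ − λ = 1/W = 1/0.782 = 1.2788
μ = λ + 1/W = 17.34 + 1.2788 = 18.6188 per hr

Final: 18.6188 /hr


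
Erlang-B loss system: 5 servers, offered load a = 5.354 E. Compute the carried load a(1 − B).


B(5,5.354) = 0.312906 (Erlang-B)
Carried load = a(1 − B) = 5.354·(1 − 0.312906) = 5.354·0.687094 = 3.6787 E

Final: 3.6787 Erlangs


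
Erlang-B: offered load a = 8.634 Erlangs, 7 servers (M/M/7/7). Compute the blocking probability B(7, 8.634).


B(c,a) = (a^c/c!) / Σ_{k=0}^{c} a^k/k!
a^7/7! = 709.665632
Σ terms (k=0..7): 1.00000 + 8.63400 + 37.27298 + 107.27163 + 231.54581 + 399.83331 + 575.36014 + 709.66563 = 2070.583506
B = 709.665632/2070.583506 = 0.342737

Final: 0.342737


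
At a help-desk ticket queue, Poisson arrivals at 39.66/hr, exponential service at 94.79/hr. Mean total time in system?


W = 1/(μ−λ) = 1/(94.79 − 39.66) = 1/55.13 = 0.01814 hr

Final: 0.01814 hr


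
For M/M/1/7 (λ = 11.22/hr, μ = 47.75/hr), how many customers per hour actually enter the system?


ρ = 0.2350; P_K = (1−ρ)ρ^7/(1−ρ^8) = 0.00003026
λ_eff = λ(1 − P_K) = 11.22·(1 − 0.00003026) = 11.22·0.999970 = 11.2197 /hr

Final: 11.2197 /hr


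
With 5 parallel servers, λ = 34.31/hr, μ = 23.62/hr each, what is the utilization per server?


ρ = λ/(cμ) = 34.31/(5·23.62) = 34.31/118.10 = 0.2905

Final: 0.2905


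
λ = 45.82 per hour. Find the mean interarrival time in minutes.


Mean interarrival time = 1/λ = 1/45.82 hour = 0.02182 hour
In minutes: 0.02182 × 60 = 1.3095 min

Final: 1.3095 min


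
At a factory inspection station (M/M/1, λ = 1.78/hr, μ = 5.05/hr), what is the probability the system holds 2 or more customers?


ρ = 1.78/5.05 = 0.3525
P(N ≥ n) = ρ^n = 0.3525^2 = 0.124239

Final: 0.124239


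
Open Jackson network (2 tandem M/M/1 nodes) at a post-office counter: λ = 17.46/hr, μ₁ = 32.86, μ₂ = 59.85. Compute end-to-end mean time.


Each node sees arrival rate λ = 17.46/hr (tandem ⇒ throughput preserved).
W₁ = 1/(μ₁−λ) = 1/(32.86−17.46) = 0.06494 hr
W₂ = 1/(μ₂−λ) = 1/(59.85−17.46) = 0.02359 hr
W_total = W₁ + W₂ = 0.06494 + 0.02359 = 0.08853 hr

Final: 0.08853 hr


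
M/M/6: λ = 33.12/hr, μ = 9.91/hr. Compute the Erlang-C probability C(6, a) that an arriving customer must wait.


a = λ/μ = 3.3421; ρ = a/6 = 0.5570
P₀ = 0.034258 (from M/M/c formula)
C(c,a) = [a^c/(c!(1−ρ))]·P₀ = [1393.47776/(720·0.4430)]·0.034258
= 4.36895·0.034258 = 0.149672

Final: 0.149672


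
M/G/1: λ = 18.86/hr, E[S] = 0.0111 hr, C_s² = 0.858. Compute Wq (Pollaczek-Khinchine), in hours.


ρ = λ·E[S] = 18.86·0.0111 = 0.2093
E[S²] = E[S]²(1+C_s²) = 0.0111²·(1+0.858) = 0.0002289
Wq = λ·E[S²]/(2(1−ρ)) = 18.86·0.0002289/(2·0.7907) = 0.002730 hr

Final: 0.002730 hr


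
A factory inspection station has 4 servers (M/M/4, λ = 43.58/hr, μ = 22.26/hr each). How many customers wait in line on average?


a = λ/μ = 1.9578; ρ = a/4 = 0.4894
P₀ = 0.136541
Lq = P₀·a^c·ρ / (c!·(1−ρ)²) = 0.136541·14.69090·0.4894/(24·0.26067)
= 0.15693

Final: 0.15693


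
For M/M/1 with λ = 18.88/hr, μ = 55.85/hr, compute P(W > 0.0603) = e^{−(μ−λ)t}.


W ~ Exponential(μ−λ) for M/M/1.
μ − λ = 55.85 − 18.88 = 36.9700
P(W > t) = e^{−(μ−λ)t} = e^{−2.2293} = 0.107605

Final: 0.107605


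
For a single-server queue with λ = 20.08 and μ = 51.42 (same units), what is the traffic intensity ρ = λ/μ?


ρ = λ/μ = 20.08/51.42 = 0.3905

Final: 0.3905


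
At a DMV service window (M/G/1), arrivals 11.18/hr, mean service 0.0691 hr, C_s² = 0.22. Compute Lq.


ρ = λ·E[S] = 11.18·0.0691 = 0.7725
Lq = ρ²(1+C_s²)/(2(1−ρ)) = 0.5968·(1+0.22)/(2·0.2275)
= 0.5968·1.2200/0.4549 = 1.60052

Final: 1.60052


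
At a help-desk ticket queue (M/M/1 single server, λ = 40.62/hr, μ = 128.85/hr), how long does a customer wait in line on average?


ρ = 40.62/128.85 = 0.3153
Wq = ρ/(μ−λ) = 0.3153/(128.85 − 40.62) = 0.3153/88.23 = 0.003573 hr

Final: 0.003573 hr


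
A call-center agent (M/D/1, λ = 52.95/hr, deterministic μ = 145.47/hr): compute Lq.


ρ = 52.95/145.47 = 0.3640
M/D/1: Lq = ρ²/(2(1−ρ)) = 0.1325/(2·0.6360) = 0.10416

Final: 0.10416


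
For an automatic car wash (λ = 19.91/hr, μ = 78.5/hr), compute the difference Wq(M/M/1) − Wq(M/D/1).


ρ = 19.91/78.5 = 0.2536
Wq(M/M/1) = ρ/(μ−λ) = 0.2536/58.59 = 0.004329 hr
Wq(M/D/1) = ρ/(2(μ−λ)) = 0.002164 hr
Savings = 0.004329 − 0.002164 = 0.002164 hr

Final: 0.002164 hr


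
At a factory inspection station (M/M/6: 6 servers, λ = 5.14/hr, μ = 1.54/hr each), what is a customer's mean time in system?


a = 3.3377; ρ = 0.5563; P₀ = 0.034418
Lq = P₀·a^c·ρ/(c!(1−ρ)²) = 0.18671
Wq = Lq/λ = 0.18671/5.14 = 0.03633 hr
W = Wq + 1/μ = 0.03633 + 0.64935 = 0.68568 hr

Final: 0.68568 hr


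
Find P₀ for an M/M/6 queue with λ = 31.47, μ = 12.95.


a = λ/μ = 31.47/12.95 = 2.4301; ρ = a/c = 0.4050
Σ_{k=0}^{5} a^k/k! (terms k=0..5) = 1.00000 + 2.43012 + 2.95273 + 2.39183 + 1.45310 + 0.70624 = 10.93402
Tail: a^6/(6!(1−ρ)) = 205.95002/(720·0.5950) = 0.48076
P₀ = 1/(10.93402 + 0.48076) = 1/11.41478 = 0.087606

Final: 0.087606


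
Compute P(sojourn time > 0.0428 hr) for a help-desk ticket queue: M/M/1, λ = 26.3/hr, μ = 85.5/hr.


W ~ Exponential(μ−λ) for M/M/1.
μ − λ = 85.5 − 26.3 = 59.2000
P(W > t) = e^{−(μ−λ)t} = e^{−2.5338} = 0.079360

Final: 0.079360


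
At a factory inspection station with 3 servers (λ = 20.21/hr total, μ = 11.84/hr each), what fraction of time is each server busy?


ρ = λ/(cμ) = 20.21/(3·11.84) = 20.21/35.52 = 0.5690

Final: 0.5690


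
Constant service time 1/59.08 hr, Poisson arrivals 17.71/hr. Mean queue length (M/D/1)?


ρ = 17.71/59.08 = 0.2998
M/D/1: Lq = ρ²/(2(1−ρ)) = 0.08986/(2·0.7002) = 0.06416

Final: 0.06416


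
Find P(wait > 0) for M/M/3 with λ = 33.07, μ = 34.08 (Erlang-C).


a = λ/μ = 0.9704; ρ = a/3 = 0.3235
P₀ = 0.375058 (from M/M/c formula)
C(c,a) = [a^c/(c!(1−ρ))]·P₀ = [0.91370/(6·0.6765)]·0.375058
= 0.22509·0.375058 = 0.084422

Final: 0.084422


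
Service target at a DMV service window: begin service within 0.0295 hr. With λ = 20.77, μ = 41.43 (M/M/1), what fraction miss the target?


ρ = 20.77/41.43 = 0.5013
P(Wq > t) = ρ·e^{−(μ−λ)t} = 0.5013·e^{−0.6095}
= 0.5013·0.543639 = 0.272541

Final: 0.272541


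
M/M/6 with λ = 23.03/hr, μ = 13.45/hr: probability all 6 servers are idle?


a = λ/μ = 23.03/13.45 = 1.7123; ρ = a/c = 0.2854
Σ_{k=0}^{5} a^k/k! (terms k=0..5) = 1.00000 + 1.71227 + 1.46593 + 0.83669 + 0.35816 + 0.12265 = 5.49570
Tail: a^6/(6!(1−ρ)) = 25.20170/(720·0.7146) = 0.04898
P₀ = 1/(5.49570 + 0.04898) = 1/5.54468 = 0.180353

Final: 0.180353


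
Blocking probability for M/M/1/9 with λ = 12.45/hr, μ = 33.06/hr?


ρ = λ/μ = 12.45/33.06 = 0.3766
P_K = (1−ρ)ρ^K/(1−ρ^(K+1)) = (0.6234·0.0001523)/(1 − 0.00005737)
= 0.00009497/0.999943 = 0.00009497

Final: 0.00009497


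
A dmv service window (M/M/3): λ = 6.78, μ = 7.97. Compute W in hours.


a = 0.8507; ρ = 0.2836; P₀ = 0.424495
Lq = P₀·a^c·ρ/(c!(1−ρ)²) = 0.02406
Wq = Lq/λ = 0.02406/6.78 = 0.003549 hr
W = Wq + 1/μ = 0.003549 + 0.12547 = 0.12902 hr

Final: 0.12902 hr


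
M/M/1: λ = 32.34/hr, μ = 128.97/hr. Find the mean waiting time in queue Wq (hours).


ρ = 32.34/128.97 = 0.2508
Wq = ρ/(μ−λ) = 0.2508/(128.97 − 32.34) = 0.2508/96.63 = 0.002595 hr

Final: 0.002595 hr


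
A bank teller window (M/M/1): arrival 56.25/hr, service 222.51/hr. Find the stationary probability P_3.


ρ = 56.25/222.51 = 0.2528
P_n = (1−ρ)·ρ^n = (1 − 0.2528)·0.2528^3 = 0.7472·0.016155 = 0.012071

Final: 0.012071


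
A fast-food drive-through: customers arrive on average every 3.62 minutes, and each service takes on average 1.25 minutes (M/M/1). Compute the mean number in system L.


λ = 60/3.62 = 16.5746 /hr
μ = 60/1.25 = 48.0000 /hr
ρ = λ/μ = 16.5746/48.0000 = 0.3453
L = ρ/(1−ρ) = 0.3453/0.6547 = 0.5274

Final: 0.5274


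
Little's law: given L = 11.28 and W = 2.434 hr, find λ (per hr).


λ = L/W = 11.28/2.434 = 4.6343 /hr

Final: 4.6343 /hr


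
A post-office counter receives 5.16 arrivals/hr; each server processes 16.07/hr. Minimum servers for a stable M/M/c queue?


Stability requires cμ > λ ⇔ c > λ/μ.
λ/μ = 5.16/16.07 = 0.3211
Minimum integer c = ⌊0.3211⌋ + 1 = 1
Check: 1·16.07 = 16.07 > 5.16, while 0·16.07 = 0.00 ≤ 5.16

Final: 1 servers


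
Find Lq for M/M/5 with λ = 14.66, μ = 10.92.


a = λ/μ = 1.3425; ρ = a/5 = 0.2685
P₀ = 0.260967
Lq = P₀·a^c·ρ / (c!·(1−ρ)²) = 0.260967·4.36070·0.2685/(120·0.53509)
= 0.004759

Final: 0.004759


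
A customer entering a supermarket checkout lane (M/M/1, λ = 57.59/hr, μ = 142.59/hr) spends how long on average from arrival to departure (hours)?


W = 1/(μ−λ) = 1/(142.59 − 57.59) = 1/85.00 = 0.01176 hr

Final: 0.01176 hr


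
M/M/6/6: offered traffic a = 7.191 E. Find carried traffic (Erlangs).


B(6,7.191) = 0.343109 (Erlang-B)
Carried load = a(1 − B) = 7.191·(1 − 0.343109) = 7.191·0.656891 = 4.7237 E

Final: 4.7237 Erlangs


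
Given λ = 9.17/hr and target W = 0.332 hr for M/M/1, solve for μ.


W = 1/(μ−λ) ⇒ μ − λ = 1/W = 1/0.332 = 3.0120
μ = λ + 1/W = 9.17 + 3.0120 = 12.1820 per hr

Final: 12.1820 /hr


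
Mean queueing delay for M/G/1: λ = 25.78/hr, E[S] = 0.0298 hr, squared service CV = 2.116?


ρ = λ·E[S] = 25.78·0.0298 = 0.7682
E[S²] = E[S]²(1+C_s²) = 0.0298²·(1+2.116) = 0.002767
Wq = λ·E[S²]/(2(1−ρ)) = 25.78·0.002767/(2·0.2318) = 0.15390 hr

Final: 0.15390 hr


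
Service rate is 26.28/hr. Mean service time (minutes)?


Mean service time = 1/μ = 1/26.28 hour = 0.03805 hour
In minutes: 0.03805 × 60 = 2.2831 min

Final: 2.2831 min


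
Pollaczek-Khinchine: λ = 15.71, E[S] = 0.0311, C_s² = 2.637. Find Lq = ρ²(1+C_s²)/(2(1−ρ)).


ρ = λ·E[S] = 15.71·0.0311 = 0.4886
Lq = ρ²(1+C_s²)/(2(1−ρ)) = 0.2387·(1+2.637)/(2·0.5114)
= 0.2387·3.6370/1.0228 = 0.84881

Final: 0.84881


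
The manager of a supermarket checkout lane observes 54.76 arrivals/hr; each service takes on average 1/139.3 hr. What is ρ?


ρ = λ/μ = 54.76/139.3 = 0.3931

Final: 0.3931


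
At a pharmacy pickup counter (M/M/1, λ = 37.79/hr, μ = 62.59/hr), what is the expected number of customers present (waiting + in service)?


ρ = λ/μ = 37.79/62.59 = 0.6038
L = ρ/(1−ρ) = 0.6038/(1 − 0.6038) = 0.6038/0.3962 = 1.5238

Final: 1.5238


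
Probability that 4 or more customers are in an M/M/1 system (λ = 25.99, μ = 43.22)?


ρ = 25.99/43.22 = 0.6013
P(N ≥ n) = ρ^n = 0.6013^4 = 0.130763

Final: 0.130763


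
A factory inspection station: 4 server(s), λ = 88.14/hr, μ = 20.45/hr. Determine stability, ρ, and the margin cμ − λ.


Total capacity cμ = 4·20.45 = 81.80/hr
ρ = λ/(cμ) = 88.14/81.80 = 1.0775
Stable ⇔ ρ < 1: NO
Spare capacity = cμ − λ = 81.80 − 88.14 = -6.34/hr

Final: ρ = 1.0775; unstable; margin = -6.34/hr


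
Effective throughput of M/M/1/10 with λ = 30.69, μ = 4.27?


ρ = 7.1874; P_K = (1−ρ)ρ^10/(1−ρ^11) = 0.860867
λ_eff = λ(1 − P_K) = 30.69·(1 − 0.860867) = 30.69·0.139133 = 4.2700 /hr

Final: 4.2700 /hr


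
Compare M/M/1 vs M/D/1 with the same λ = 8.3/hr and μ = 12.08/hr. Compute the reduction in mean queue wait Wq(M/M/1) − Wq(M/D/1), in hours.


ρ = 8.3/12.08 = 0.6871
Wq(M/M/1) = ρ/(μ−λ) = 0.6871/3.78 = 0.18177 hr
Wq(M/D/1) = ρ/(2(μ−λ)) = 0.09088 hr
Savings = 0.18177 − 0.09088 = 0.09088 hr

Final: 0.09088 hr


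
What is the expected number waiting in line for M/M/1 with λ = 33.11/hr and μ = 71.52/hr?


ρ = 33.11/71.52 = 0.4629
Lq = ρ²/(1−ρ) = 0.2143/0.5371 = 0.3991

Final: 0.3991


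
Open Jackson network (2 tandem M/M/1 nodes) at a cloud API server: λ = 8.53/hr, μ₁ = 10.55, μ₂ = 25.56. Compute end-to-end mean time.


Each node sees arrival rate λ = 8.53/hr (tandem ⇒ throughput preserved).
W₁ = 1/(μ₁−λ) = 1/(10.55−8.53) = 0.49505 hr
W₂ = 1/(μ₂−λ) = 1/(25.56−8.53) = 0.05872 hr
W_total = W₁ + W₂ = 0.49505 + 0.05872 = 0.55377 hr

Final: 0.55377 hr


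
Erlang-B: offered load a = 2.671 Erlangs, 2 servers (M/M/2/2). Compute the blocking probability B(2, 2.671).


B(c,a) = (a^c/c!) / Σ_{k=0}^{c} a^k/k!
a^2/2! = 3.567120
Σ terms (k=0..2): 1.00000 + 2.67100 + 3.56712 = 7.238120
B = 3.567120/7.238120 = 0.492824

Final: 0.492824


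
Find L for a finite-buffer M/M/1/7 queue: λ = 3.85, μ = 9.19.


ρ = 3.85/9.19 = 0.4189
L = ρ[1 − (K+1)ρ^K + Kρ^(K+1)] / [(1−ρ)(1−ρ^(K+1))]
Numerator: 0.4189·(1 − 8·0.002265 + 7·0.0009488) = 0.414126
Denominator: (0.5811)·(0.999051) = 0.580515
L = 0.414126/0.580515 = 0.7134

Final: 0.7134


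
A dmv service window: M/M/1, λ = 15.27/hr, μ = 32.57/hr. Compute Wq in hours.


ρ = 15.27/32.57 = 0.4688
Wq = ρ/(μ−λ) = 0.4688/(32.57 − 15.27) = 0.4688/17.30 = 0.02710 hr

Final: 0.02710 hr


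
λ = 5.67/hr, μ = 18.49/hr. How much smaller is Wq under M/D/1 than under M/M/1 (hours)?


ρ = 5.67/18.49 = 0.3067
Wq(M/M/1) = ρ/(μ−λ) = 0.3067/12.82 = 0.02392 hr
Wq(M/D/1) = ρ/(2(μ−λ)) = 0.01196 hr
Savings = 0.02392 − 0.01196 = 0.01196 hr

Final: 0.01196 hr


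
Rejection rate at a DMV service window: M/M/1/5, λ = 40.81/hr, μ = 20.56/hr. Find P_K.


ρ = λ/μ = 40.81/20.56 = 1.9849
P_K = (1−ρ)ρ^K/(1−ρ^(K+1)) = (-0.9849·30.811825)/(1 − 61.159075)
= -30.347250/-60.159075 = 0.504450

Final: 0.504450


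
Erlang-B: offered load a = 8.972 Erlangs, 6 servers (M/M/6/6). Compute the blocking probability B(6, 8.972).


B(c,a) = (a^c/c!) / Σ_{k=0}^{c} a^k/k!
a^6/6! = 724.441120
Σ terms (k=0..6): 1.00000 + 8.97200 + 40.24839 + 120.36952 + 269.98884 + 484.46798 + 724.44112 = 1649.487859
B = 724.441120/1649.487859 = 0.439192

Final: 0.439192


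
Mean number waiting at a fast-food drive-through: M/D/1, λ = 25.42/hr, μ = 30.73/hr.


ρ = 25.42/30.73 = 0.8272
M/D/1: Lq = ρ²/(2(1−ρ)) = 0.6843/(2·0.1728) = 1.97999

Final: 1.97999


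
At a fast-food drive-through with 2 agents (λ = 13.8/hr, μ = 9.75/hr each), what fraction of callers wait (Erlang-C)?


a = λ/μ = 1.4154; ρ = a/2 = 0.7077
P₀ = 0.171171 (from M/M/c formula)
C(c,a) = [a^c/(c!(1−ρ))]·P₀ = [2.00331/(2·0.2923)]·0.171171
= 3.42672·0.171171 = 0.586556

Final: 0.586556


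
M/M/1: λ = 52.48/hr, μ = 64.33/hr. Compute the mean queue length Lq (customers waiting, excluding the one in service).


ρ = 52.48/64.33 = 0.8158
Lq = ρ²/(1−ρ) = 0.6655/0.1842 = 3.6129

Final: 3.6129


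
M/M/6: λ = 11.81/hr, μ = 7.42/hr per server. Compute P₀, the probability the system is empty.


a = λ/μ = 11.81/7.42 = 1.5916; ρ = a/c = 0.2653
Σ_{k=0}^{5} a^k/k! (terms k=0..5) = 1.00000 + 1.59164 + 1.26667 + 0.67203 + 0.26741 + 0.08512 = 4.88287
Tail: a^6/(6!(1−ρ)) = 16.25833/(720·0.7347) = 0.03073
P₀ = 1/(4.88287 + 0.03073) = 1/4.91360 = 0.203517

Final: 0.203517


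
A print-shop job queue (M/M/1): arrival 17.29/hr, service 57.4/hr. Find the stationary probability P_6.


ρ = 17.29/57.4 = 0.3012
P_n = (1−ρ)·ρ^n = (1 − 0.3012)·0.3012^6 = 0.6988·0.0007470 = 0.0005220

Final: 0.0005220


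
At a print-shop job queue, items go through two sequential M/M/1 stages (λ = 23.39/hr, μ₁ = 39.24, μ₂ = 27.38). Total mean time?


Each node sees arrival rate λ = 23.39/hr (tandem ⇒ throughput preserved).
W₁ = 1/(μ₁−λ) = 1/(39.24−23.39) = 0.06309 hr
W₂ = 1/(μ₂−λ) = 1/(27.38−23.39) = 0.25063 hr
W_total = W₁ + W₂ = 0.06309 + 0.25063 = 0.31372 hr

Final: 0.31372 hr


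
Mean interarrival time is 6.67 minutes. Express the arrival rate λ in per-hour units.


λ = 1/(interarrival time) in consistent units.
1 hour = 60 min, so λ = 60/6.67 = 8.9955 per hour

Final: 8.9955 /hr


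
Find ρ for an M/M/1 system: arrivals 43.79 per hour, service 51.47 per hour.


ρ = λ/μ = 43.79/51.47 = 0.8508

Final: 0.8508


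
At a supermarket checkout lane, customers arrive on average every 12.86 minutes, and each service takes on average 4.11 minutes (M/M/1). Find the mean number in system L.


λ = 60/12.86 = 4.6656 /hr
μ = 60/4.11 = 14.5985 /hr
ρ = λ/μ = 4.6656/14.5985 = 0.3196
L = ρ/(1−ρ) = 0.3196/0.6804 = 0.4697

Final: 0.4697


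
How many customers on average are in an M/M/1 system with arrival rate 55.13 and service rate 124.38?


ρ = λ/μ = 55.13/124.38 = 0.4432
L = ρ/(1−ρ) = 0.4432/(1 − 0.4432) = 0.4432/0.5568 = 0.7961

Final: 0.7961


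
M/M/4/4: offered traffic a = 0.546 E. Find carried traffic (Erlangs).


B(4,0.546) = 0.002146 (Erlang-B)
Carried load = a(1 − B) = 0.546·(1 − 0.002146) = 0.546·0.997854 = 0.5448 E

Final: 0.5448 Erlangs


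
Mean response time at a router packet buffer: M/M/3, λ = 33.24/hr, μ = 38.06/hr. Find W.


a = 0.8734; ρ = 0.2911; P₀ = 0.414704
Lq = P₀·a^c·ρ/(c!(1−ρ)²) = 0.02667
Wq = Lq/λ = 0.02667/33.24 = 0.0008025 hr
W = Wq + 1/μ = 0.0008025 + 0.02627 = 0.02708 hr

Final: 0.02708 hr


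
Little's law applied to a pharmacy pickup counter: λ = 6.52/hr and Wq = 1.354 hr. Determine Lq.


Lq = λWq = 6.52·1.354 = 8.8281

Final: 8.8281


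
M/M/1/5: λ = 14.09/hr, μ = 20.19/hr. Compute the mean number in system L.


ρ = 14.09/20.19 = 0.6979
L = ρ[1 − (K+1)ρ^K + Kρ^(K+1)] / [(1−ρ)(1−ρ^(K+1))]
Numerator: 0.6979·(1 − 6·0.165529 + 5·0.115518) = 0.407846
Denominator: (0.3021)·(0.884482) = 0.267228
L = 0.407846/0.267228 = 1.5262

Final: 1.5262


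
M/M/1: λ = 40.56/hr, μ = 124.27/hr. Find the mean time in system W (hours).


W = 1/(μ−λ) = 1/(124.27 − 40.56) = 1/83.71 = 0.01195 hr

Final: 0.01195 hr


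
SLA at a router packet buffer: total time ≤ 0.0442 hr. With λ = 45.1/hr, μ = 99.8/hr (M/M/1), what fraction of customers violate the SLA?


W ~ Exponential(μ−λ) for M/M/1.
μ − λ = 99.8 − 45.1 = 54.7000
P(W > t) = e^{−(μ−λ)t} = e^{−2.4177} = 0.089123

Final: 0.089123


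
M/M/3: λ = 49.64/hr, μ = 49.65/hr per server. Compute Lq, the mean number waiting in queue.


a = λ/μ = 0.9998; ρ = a/3 = 0.3333
P₀ = 0.363713
Lq = P₀·a^c·ρ / (c!·(1−ρ)²) = 0.363713·0.99940·0.3333/(6·0.44453)
= 0.04542

Final: 0.04542


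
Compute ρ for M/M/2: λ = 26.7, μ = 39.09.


ρ = λ/(cμ) = 26.7/(2·39.09) = 26.7/78.18 = 0.3415

Final: 0.3415


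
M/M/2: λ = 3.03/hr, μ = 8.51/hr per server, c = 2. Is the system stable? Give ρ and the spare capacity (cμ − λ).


Total capacity cμ = 2·8.51 = 17.02/hr
ρ = λ/(cμ) = 3.03/17.02 = 0.1780
Stable ⇔ ρ < 1: YES
Spare capacity = cμ − λ = 17.02 − 3.03 = 13.99/hr

Final: ρ = 0.1780; stable; margin = 13.99/hr


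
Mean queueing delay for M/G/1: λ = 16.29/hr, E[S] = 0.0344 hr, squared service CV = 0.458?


ρ = λ·E[S] = 16.29·0.0344 = 0.5604
E[S²] = E[S]²(1+C_s²) = 0.0344²·(1+0.458) = 0.001725
Wq = λ·E[S²]/(2(1−ρ)) = 16.29·0.001725/(2·0.4396) = 0.03197 hr

Final: 0.03197 hr


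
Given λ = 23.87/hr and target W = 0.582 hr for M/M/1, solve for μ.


W = 1/(μ−λ) ⇒ μ − λ = 1/W = 1/0.582 = 1.7182
μ = λ + 1/W = 23.87 + 1.7182 = 25.5882 per hr

Final: 25.5882 /hr


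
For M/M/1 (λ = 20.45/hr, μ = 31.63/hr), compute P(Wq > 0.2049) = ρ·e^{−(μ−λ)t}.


ρ = 20.45/31.63 = 0.6465
P(Wq > t) = ρ·e^{−(μ−λ)t} = 0.6465·e^{−2.2908}
= 0.6465·0.101187 = 0.065421

Final: 0.065421


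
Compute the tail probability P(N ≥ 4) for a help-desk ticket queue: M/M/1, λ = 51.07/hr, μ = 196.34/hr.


ρ = 51.07/196.34 = 0.2601
P(N ≥ n) = ρ^n = 0.2601^4 = 0.004577

Final: 0.004577


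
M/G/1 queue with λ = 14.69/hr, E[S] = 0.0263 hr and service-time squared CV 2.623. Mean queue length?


ρ = λ·E[S] = 14.69·0.0263 = 0.3863
Lq = ρ²(1+C_s²)/(2(1−ρ)) = 0.1493·(1+2.623)/(2·0.6137)
= 0.1493·3.6230/1.2273 = 0.44063

Final: 0.44063


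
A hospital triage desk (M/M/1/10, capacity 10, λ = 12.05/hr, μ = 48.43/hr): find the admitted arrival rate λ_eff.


ρ = 0.2488; P_K = (1−ρ)ρ^10/(1−ρ^11) = 0.0000006831
λ_eff = λ(1 − P_K) = 12.05·(1 − 0.0000006831) = 12.05·0.999999 = 12.0500 /hr

Final: 12.0500 /hr


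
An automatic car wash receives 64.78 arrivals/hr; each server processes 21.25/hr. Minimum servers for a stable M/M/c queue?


Stability requires cμ > λ ⇔ c > λ/μ.
λ/μ = 64.78/21.25 = 3.0485
Minimum integer c = ⌊3.0485⌋ + 1 = 4
Check: 4·21.25 = 85.00 > 64.78, while 3·21.25 = 63.75 ≤ 64.78

Final: 4 servers


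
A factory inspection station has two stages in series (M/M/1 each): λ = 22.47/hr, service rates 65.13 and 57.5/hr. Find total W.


Each node sees arrival rate λ = 22.47/hr (tandem ⇒ throughput preserved).
W₁ = 1/(μ₁−λ) = 1/(65.13−22.47) = 0.02344 hr
W₂ = 1/(μ₂−λ) = 1/(57.5−22.47) = 0.02855 hr
W_total = W₁ + W₂ = 0.02344 + 0.02855 = 0.05199 hr

Final: 0.05199 hr


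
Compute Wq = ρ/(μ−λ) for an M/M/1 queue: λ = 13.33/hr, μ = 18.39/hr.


ρ = 13.33/18.39 = 0.7249
Wq = ρ/(μ−λ) = 0.7249/(18.39 − 13.33) = 0.7249/5.06 = 0.1433 hr

Final: 0.1433 hr


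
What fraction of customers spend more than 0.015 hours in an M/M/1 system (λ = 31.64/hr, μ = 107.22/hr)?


W ~ Exponential(μ−λ) for M/M/1.
μ − λ = 107.22 − 31.64 = 75.5800
P(W > t) = e^{−(μ−λ)t} = e^{−1.1337} = 0.321840

Final: 0.321840


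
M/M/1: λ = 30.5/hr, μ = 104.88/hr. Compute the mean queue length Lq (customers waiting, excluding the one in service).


ρ = 30.5/104.88 = 0.2908
Lq = ρ²/(1−ρ) = 0.08457/0.7092 = 0.1192

Final: 0.1192


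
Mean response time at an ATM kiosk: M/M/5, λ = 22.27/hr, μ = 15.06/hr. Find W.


a = 1.4788; ρ = 0.2958; P₀ = 0.227586
Lq = P₀·a^c·ρ/(c!(1−ρ)²) = 0.007997
Wq = Lq/λ = 0.007997/22.27 = 0.0003591 hr
W = Wq + 1/μ = 0.0003591 + 0.06640 = 0.06676 hr

Final: 0.06676 hr


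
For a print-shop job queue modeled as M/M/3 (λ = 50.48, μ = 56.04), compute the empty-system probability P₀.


a = λ/μ = 50.48/56.04 = 0.9008; ρ = a/c = 0.3003
Σ_{k=0}^{2} a^k/k! (terms k=0..2) = 1.00000 + 0.90079 + 0.40571 = 2.30649
Tail: a^3/(3!(1−ρ)) = 0.73091/(6·0.6997) = 0.17409
P₀ = 1/(2.30649 + 0.17409) = 1/2.48058 = 0.403131

Final: 0.403131
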